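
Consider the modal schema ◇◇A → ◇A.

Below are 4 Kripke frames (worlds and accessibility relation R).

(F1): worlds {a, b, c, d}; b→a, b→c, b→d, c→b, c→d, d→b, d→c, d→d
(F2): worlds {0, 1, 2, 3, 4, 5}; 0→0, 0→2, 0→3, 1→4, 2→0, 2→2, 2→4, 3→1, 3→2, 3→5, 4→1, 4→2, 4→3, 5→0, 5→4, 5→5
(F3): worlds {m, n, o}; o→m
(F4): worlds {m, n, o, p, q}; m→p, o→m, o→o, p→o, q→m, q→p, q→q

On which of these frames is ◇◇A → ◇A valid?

(F3)

Frame correspondent (Sahlqvist): ∀x ∀y ∀z (Rxy ∧ Ryz → Rxz) — i.e. transitivity.
(F1): fails — Rbc and Rcb but not Rbb.
(F2): fails — R32 and R20 but not R30.
(F3): satisfies the condition.
(F4): fails — Rom and Rmp but not Rop.
Valid on: (F3).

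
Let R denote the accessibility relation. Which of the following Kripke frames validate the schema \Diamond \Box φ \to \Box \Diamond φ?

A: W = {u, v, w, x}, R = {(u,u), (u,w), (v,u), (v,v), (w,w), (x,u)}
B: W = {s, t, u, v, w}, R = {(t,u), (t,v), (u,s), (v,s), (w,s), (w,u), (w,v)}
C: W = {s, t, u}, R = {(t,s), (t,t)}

A

This is the axiom for convergence; its first-order frame correspondent is \forall x \forall y \forall z (Rxy \wedge Rxz \to \exists w (Ryw \wedge Rzw)).
A: holds.
B: fails — Rus and Rus but s and s have no common successor.
C: fails — Rtt and Rts but t and s have no common successor.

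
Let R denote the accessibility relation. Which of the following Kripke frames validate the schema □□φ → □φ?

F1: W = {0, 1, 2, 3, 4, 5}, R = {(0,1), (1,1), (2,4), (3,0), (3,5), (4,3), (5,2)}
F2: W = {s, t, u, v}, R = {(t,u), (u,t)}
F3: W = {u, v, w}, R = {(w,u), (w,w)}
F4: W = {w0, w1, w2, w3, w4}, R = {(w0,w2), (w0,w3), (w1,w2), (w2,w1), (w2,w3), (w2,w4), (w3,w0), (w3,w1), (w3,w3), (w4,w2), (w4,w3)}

The schema corresponds to density: ∀x ∀y (Rxy → ∃z (Rxz ∧ Rzy)).
F1: fails — R43 but no z with R4z and Rz3.
F2: fails — Rtu but no z with Rtz and Rzu.
F3: ✓.
F4: fails — Rw1w2 but no z with Rw1z and Rzw2.
Valid on: F3.

F3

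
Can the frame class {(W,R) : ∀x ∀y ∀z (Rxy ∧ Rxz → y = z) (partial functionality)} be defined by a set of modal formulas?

The condition is partial functionality. A defining modal formula is ◇q → □q.
Suppose ◇q→□q is valid. Take Rxy, Rxz and set V(q)={y}. Then ◇q at x, so □q at x, so q at z, i.e. z=y.

Yes — defined by ◇q → □q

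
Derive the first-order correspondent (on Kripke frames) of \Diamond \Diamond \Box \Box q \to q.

\forall x \forall y (x R^2 y \to \exists w (y R^2 w \wedge x = w))

This is a Sahlqvist (Geach-type) schema ◇^2□^2q → □^0◇^0q.
First-order correspondent: \forall x \forall y (x R^2 y \to \exists w (y R^2 w \wedge x = w)).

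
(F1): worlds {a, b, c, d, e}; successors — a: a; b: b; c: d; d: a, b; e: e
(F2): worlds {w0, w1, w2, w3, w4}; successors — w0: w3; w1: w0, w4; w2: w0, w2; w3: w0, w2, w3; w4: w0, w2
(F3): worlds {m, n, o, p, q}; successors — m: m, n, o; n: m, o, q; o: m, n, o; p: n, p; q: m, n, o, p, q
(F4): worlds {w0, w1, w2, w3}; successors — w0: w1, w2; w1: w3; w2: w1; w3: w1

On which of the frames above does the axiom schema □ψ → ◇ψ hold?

This is the axiom for seriality; its first-order frame correspondent is ∀x ∃y Rxy.
(F1): condition met.
(F2): condition met.
(F3): condition met.
(F4): condition met.
Valid on: (F1), (F2), (F3), (F4).

(F1), (F2), (F3), (F4)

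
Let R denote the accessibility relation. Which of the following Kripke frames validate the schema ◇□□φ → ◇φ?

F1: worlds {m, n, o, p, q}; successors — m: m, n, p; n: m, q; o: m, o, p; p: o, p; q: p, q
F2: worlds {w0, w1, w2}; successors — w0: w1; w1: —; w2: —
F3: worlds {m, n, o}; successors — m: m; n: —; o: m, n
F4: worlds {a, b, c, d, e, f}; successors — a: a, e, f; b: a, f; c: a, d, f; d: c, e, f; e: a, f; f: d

Frame correspondent (Sahlqvist): ∀x ∀y (xRy → ∃w (yR²w ∧ xRw)) — i.e. a generalized confluence (Geach) condition.
F1: satisfies the condition.
F2: fails — w0Rw1 but no w with w1R²w and w0Rw.
F3: fails — oRn but no w with nR²w and oRw.
F4: satisfies the condition.
Valid on: F1, F4.

F1, F4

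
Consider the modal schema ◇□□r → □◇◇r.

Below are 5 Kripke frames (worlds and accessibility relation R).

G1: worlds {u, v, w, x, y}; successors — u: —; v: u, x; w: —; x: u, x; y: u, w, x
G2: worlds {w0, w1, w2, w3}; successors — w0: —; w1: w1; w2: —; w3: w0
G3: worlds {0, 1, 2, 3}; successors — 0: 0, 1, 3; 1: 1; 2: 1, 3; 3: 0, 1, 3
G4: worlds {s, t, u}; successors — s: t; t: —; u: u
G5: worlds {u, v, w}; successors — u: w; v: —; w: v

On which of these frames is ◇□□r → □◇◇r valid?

G3

The schema corresponds to a generalized confluence (Geach) condition: ∀x ∀y ∀z ((xRy ∧ xRz) → ∃w (yR²w ∧ zR²w)).
G1: fails — vRu, vRu but no t with uR²t and uR²t.
G2: fails — w3Rw0, w3Rw0 but no w with w0R²w and w0R²w.
G3: satisfies the condition.
G4: fails — sRt, sRt but no w with tR²w and tR²w.
G5: fails — uRw, uRw but no t with wR²t and wR²t.
Valid on: G3.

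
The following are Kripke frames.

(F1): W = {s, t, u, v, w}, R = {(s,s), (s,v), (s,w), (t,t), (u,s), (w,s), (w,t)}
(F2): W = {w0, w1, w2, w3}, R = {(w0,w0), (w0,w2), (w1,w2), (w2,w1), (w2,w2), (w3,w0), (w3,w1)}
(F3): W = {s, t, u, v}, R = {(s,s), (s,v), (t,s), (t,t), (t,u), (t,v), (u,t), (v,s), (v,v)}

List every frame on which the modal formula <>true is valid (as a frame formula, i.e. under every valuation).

(F2), (F3)

This is the axiom for seriality; its first-order frame correspondent is forall x exists y Rxy.
(F1): fails — world v has no successor.
(F2): holds.
(F3): holds.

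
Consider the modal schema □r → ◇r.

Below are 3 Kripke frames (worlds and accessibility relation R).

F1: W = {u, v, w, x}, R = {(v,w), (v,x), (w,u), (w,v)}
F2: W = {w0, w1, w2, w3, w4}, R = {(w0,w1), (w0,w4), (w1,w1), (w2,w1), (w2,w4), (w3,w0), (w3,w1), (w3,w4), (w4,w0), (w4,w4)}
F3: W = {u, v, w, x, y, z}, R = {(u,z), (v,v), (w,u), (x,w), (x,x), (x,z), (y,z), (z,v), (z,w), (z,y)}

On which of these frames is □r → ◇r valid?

F2, F3

The schema corresponds to seriality: ∀x ∃y Rxy.
F1: fails — world u has no successor.
F2: condition met.
F3: condition met.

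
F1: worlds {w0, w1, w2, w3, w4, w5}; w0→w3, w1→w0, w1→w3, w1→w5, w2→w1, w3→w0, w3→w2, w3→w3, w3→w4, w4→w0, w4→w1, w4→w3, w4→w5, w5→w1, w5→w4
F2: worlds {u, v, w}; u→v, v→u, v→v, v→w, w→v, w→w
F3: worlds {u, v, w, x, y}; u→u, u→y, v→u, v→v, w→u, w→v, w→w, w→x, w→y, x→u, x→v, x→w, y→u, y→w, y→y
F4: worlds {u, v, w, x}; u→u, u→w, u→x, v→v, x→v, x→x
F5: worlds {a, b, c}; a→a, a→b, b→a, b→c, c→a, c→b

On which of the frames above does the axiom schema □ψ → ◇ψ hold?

F1, F2, F3, F5

This is the axiom for seriality; its first-order frame correspondent is ∀x ∃y Rxy.
F1: holds.
F2: holds.
F3: holds.
F4: fails — world w has no successor.
F5: holds.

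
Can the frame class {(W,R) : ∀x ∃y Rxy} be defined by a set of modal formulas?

Yes, by □r → ◇r

Yes: it is seriality, defined by the D schema □r → ◇r.
Suppose □r→◇r is valid. At any x set V(r)=W. Then □r at x, so ◇r at x, so x has a successor.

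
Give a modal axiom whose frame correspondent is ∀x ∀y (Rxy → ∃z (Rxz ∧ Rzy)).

□□p → □p

The condition is density. The C4 schema □□p → □p defines it.
Suppose □□p→□p is valid. Take Rxy and set V(p)={w : xR²w}. Then □□p at x, so □p at x, so p at y, i.e. ∃z(Rxz∧Rzy).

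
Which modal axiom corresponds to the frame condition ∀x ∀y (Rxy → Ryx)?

The condition is symmetry. The B schema r → □◇r defines it.
Suppose r→□◇r is valid. Take Rxy and set V(r)={x}. Then r at x, so □◇r at x, so ◇r at y, so some z with Ryz has r; z=x, i.e. Ryx.

r → □◇r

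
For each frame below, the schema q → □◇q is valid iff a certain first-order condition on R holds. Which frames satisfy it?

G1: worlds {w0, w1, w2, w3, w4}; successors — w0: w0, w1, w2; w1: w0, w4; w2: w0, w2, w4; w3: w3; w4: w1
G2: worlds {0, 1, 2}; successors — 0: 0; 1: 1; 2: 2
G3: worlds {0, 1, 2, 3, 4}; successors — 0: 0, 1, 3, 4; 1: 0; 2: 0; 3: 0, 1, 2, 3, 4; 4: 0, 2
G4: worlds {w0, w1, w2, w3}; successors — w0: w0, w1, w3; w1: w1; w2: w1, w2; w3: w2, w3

This is the axiom for symmetry; its first-order frame correspondent is ∀x ∀y (Rxy → Ryx).
G1: fails — Rw2w4 but not Rw4w2.
G2: ✓.
G3: fails — R34 but not R43.
G4: fails — Rw3w2 but not Rw2w3.

G2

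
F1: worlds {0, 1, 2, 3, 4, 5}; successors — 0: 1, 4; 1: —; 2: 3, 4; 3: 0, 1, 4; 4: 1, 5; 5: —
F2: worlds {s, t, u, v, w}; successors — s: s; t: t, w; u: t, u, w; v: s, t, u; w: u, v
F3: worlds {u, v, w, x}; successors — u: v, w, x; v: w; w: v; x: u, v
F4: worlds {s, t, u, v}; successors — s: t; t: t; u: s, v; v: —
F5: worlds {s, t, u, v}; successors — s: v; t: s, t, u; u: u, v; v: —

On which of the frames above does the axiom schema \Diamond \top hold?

This is the axiom for seriality; its first-order frame correspondent is \forall x \exists y Rxy.
F1: fails — world 1 has no successor.
F2: satisfies the condition.
F3: satisfies the condition.
F4: fails — world v has no successor.
F5: fails — world v has no successor.

F2, F3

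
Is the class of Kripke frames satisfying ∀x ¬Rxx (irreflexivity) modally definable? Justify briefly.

Not definable by any modal formula

Any modally definable frame class is closed under surjective bounded morphisms.
The 3-cycle (worlds s,t,u with s→t→u→s) is irreflexive, and the map sending every world to a single reflexive point • is a surjective bounded morphism (forth: every edge maps to (•,•); back: every world has a successor). So any modal formula valid on the 3-cycle is also valid on the reflexive point, which is not irreflexive.
So the class is not modally definable.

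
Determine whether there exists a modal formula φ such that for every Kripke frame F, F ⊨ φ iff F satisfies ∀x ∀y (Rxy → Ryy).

The condition is shift-reflexivity. A defining modal formula is □(□r → r).

Definable; □(□r → r) defines it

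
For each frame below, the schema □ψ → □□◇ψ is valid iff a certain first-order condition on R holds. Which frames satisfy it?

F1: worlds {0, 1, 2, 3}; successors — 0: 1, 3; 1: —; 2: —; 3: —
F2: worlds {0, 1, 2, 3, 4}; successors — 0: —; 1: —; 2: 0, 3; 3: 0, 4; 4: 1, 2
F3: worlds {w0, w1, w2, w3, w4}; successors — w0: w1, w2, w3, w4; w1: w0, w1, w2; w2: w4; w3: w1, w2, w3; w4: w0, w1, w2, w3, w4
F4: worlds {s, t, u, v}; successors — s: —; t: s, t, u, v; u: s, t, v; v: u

F1

The schema corresponds to a generalized confluence (Geach) condition: ∀x ∀z (xR²z → ∃w (xRw ∧ zRw)).
F1: ✓.
F2: fails — 2R²0 but no w with 2Rw and 0Rw.
F3: fails — w1R²w2 but no w with w1Rw and w2Rw.
F4: fails — tR²s but no w with tRw and sRw.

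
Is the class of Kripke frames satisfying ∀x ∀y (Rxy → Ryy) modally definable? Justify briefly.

The condition is shift-reflexivity. A defining modal formula is □(□q → q).
Suppose □(□q→q) is valid. Take Rxy and set V(q)={w : Ryw}. Then at y, □q holds; since □(□q→q) at x, □q→q at y, so q at y, i.e. Ryy.

Definable; □(□q → q) defines it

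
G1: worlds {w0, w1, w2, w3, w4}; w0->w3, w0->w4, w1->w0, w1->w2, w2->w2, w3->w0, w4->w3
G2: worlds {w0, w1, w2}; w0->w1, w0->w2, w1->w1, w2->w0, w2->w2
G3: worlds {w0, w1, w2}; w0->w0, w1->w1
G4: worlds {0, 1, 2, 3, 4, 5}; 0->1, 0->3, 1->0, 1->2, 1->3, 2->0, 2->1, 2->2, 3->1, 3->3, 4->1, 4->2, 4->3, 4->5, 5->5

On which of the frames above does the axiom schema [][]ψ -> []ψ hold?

G2, G3, G4

The schema corresponds to density: forall x forall y (Rxy -> exists z (Rxz & Rzy)).
G1: fails — Rw1w0 but no z with Rw1z and Rzw0.
G2: holds.
G3: holds.
G4: holds.
Valid on: G2, G3, G4.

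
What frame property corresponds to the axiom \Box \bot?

□⊥ is valid iff no world has any successor (otherwise □⊥ fails at any world with one).

Emptiness of R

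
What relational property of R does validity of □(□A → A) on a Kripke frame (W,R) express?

shift-reflexivity

Suppose □(□A→A) is valid. Take Rxy and set V(A)={w : Ryw}. Then at y, □A holds; since □(□A→A) at x, □A→A at y, so A at y, i.e. Ryy.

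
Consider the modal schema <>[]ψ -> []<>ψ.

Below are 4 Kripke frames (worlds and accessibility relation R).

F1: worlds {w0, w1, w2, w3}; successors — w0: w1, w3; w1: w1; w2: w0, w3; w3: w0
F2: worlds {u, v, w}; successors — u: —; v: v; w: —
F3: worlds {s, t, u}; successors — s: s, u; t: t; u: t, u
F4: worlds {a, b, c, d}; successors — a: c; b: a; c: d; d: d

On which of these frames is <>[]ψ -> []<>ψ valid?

F2, F3, F4

The schema corresponds to convergence: forall x forall y forall z (Rxy & Rxz -> exists w (Ryw & Rzw)).
F1: fails — Rw0w1 and Rw0w3 but w1 and w3 have no common successor.
F2: holds.
F3: holds.
F4: holds.
Valid on: F2, F3, F4.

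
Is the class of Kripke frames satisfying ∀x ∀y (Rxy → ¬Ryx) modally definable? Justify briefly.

Not modally definable

Any modally definable frame class is closed under surjective bounded morphisms.
The 5-cycle (worlds w0,w1,w2,w3,w4 with w0→w1→w2→w3→w4→w0) is asymmetric. Mapping every world to a single reflexive point • is a surjective bounded morphism, and the reflexive point is not asymmetric (R•• but asymmetry requires ¬R••).
Hence asymmetry is not modally definable.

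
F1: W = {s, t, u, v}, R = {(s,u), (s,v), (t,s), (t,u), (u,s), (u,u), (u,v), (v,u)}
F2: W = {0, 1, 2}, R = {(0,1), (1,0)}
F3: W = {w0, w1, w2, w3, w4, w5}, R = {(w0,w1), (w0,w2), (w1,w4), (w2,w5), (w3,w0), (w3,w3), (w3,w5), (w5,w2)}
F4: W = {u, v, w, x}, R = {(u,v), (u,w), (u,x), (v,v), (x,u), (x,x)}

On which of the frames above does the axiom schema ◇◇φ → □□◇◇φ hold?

The schema corresponds to a generalized confluence (Geach) condition: ∀x ∀y ∀z ((xR²y ∧ xR²z) → ∃w (y = w ∧ zR²w)).
F1: satisfies the condition.
F2: satisfies the condition.
F3: fails — w0R²w4, w0R²w4 but no w with w4=w and w4R²w.
F4: fails — uR²u, uR²v but no t with u=t and vR²t.
Valid on: F1, F2.

F1, F2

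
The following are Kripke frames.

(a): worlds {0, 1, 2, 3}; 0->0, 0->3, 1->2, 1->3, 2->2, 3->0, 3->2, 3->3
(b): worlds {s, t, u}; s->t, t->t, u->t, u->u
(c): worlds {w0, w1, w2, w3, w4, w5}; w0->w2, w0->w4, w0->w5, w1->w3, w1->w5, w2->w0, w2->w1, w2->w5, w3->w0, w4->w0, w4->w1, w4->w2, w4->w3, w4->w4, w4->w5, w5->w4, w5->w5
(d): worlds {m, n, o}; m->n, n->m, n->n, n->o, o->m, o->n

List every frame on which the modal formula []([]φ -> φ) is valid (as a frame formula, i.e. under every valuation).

Frame correspondent (Sahlqvist): forall x forall y (Rxy -> Ryy) — i.e. shift-reflexivity.
(a): condition met.
(b): condition met.
(c): fails — Rw1w3 but not Rw3w3.
(d): fails — Rom but not Rmm.

(a), (b)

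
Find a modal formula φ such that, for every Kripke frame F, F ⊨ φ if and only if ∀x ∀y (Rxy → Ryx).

s → □◇s

A defining formula is s → □◇s (the B axiom).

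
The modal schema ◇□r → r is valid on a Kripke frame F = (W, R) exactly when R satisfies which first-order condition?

symmetry

This schema is equivalent to the B axiom r → □◇r.
Its frame correspondent is symmetry — ∀x ∀y (Rxy → Ryx).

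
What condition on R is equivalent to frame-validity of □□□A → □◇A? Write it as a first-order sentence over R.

∀x ∀z (xRz → ∃w (xR³w ∧ zRw))

This is a Sahlqvist (Geach-type) schema ◇^0□^3A → □^1◇^1A.
Minimal-valuation argument: fix x; take any y with xR^0y and any z with xR^1z. Set V(A) to the set of worlds R-reachable from y in exactly 3 steps. Then □^3A holds at y, so the antecedent holds at x; validity forces ◇^1A at z, giving a w with zR^1w and yR^3w.
First-order correspondent: ∀x ∀z (xRz → ∃w (xR³w ∧ zRw)).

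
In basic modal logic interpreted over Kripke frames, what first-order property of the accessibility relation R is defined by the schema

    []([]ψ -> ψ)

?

shift-reflexivity

Suppose □(□ψ→ψ) is valid. Take Rxy and set V(ψ)={w : Ryw}. Then at y, □ψ holds; since □(□ψ→ψ) at x, □ψ→ψ at y, so ψ at y, i.e. Ryy.
Conversely, any frame satisfying forall x forall y (Rxy -> Ryy) validates the schema.
So the correspondent is shift-reflexivity.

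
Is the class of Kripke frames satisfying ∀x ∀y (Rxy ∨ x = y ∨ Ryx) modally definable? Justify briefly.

No

Modal frame validity is preserved under disjoint unions.
Take 4 disjoint single-world reflexive frames: each is trivially connected, but their disjoint union has 4 worlds with no edge between distinct components, so it is not connected.
So the class is not modally definable.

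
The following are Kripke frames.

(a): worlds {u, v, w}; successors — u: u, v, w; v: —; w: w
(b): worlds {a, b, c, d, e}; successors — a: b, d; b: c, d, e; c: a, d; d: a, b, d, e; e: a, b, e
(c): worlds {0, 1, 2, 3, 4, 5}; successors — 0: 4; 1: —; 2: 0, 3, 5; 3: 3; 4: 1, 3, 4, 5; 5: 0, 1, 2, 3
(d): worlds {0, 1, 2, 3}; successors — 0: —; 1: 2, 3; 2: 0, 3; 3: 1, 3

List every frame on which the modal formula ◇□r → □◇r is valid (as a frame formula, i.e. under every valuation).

(b)

The schema corresponds to convergence: ∀x ∀y ∀z (Rxy ∧ Rxz → ∃w (Ryw ∧ Rzw)).
(a): fails — Ruv and Ruv but v and v have no common successor.
(b): ✓.
(c): fails — R25 and R20 but 5 and 0 have no common successor.
(d): fails — R23 and R20 but 3 and 0 have no common successor.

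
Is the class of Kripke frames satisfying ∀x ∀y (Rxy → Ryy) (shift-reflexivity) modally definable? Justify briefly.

Yes, by □(□p → p)

This is a Sahlqvist condition; the T□ axiom □(□p → p) defines it.
Suppose □(□p→p) is valid. Take Rxy and set V(p)={w : Ryw}. Then at y, □p holds; since □(□p→p) at x, □p→p at y, so p at y, i.e. Ryy.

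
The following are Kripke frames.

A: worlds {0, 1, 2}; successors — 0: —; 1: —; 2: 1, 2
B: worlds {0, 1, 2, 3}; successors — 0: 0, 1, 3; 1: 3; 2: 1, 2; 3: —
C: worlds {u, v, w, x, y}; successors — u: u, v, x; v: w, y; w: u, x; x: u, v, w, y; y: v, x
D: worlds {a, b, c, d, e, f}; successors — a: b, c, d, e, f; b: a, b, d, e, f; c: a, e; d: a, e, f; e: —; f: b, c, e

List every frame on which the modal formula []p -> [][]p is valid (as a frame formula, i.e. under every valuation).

A

This is the axiom for transitivity; its first-order frame correspondent is forall x forall y forall z (Rxy & Ryz -> Rxz).
A: ✓.
B: fails — R21 and R13 but not R23.
C: fails — Ruv and Rvw but not Ruw.
D: fails — Rbf and Rfc but not Rbc.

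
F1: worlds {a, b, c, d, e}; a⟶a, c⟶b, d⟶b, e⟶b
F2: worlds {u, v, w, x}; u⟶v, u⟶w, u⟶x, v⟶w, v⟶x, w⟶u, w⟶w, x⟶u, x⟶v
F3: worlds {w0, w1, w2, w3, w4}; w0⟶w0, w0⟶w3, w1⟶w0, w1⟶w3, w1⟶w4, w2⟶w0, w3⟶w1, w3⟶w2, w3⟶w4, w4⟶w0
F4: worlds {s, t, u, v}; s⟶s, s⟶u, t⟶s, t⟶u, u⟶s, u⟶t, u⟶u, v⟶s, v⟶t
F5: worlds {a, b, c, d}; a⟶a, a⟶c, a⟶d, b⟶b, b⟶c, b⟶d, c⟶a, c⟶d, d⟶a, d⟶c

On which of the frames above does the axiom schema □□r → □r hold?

Frame correspondent (Sahlqvist): ∀x ∀y (Rxy → ∃z (Rxz ∧ Rzy)) — i.e. density.
F1: fails — Rdb but no z with Rdz and Rzb.
F2: fails — Rvx but no z with Rvz and Rzx.
F3: fails — Rw3w1 but no z with Rw3z and Rzw1.
F4: fails — Rvt but no z with Rvz and Rzt.
F5: condition met.
Valid on: F5.

F5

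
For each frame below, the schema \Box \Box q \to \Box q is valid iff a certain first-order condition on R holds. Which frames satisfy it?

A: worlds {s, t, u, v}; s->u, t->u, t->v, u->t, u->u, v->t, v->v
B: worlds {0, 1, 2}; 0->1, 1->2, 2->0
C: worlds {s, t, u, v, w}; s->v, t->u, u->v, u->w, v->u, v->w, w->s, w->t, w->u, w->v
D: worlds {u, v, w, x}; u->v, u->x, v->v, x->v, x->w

A

This is the axiom for density; its first-order frame correspondent is \forall x \forall y (Rxy \to \exists z (Rxz \wedge Rzy)).
A: ✓.
B: fails — R12 but no z with R1z and Rz2.
C: fails — Rwt but no z with Rwz and Rzt.
D: fails — Rxw but no z with Rxz and Rzw.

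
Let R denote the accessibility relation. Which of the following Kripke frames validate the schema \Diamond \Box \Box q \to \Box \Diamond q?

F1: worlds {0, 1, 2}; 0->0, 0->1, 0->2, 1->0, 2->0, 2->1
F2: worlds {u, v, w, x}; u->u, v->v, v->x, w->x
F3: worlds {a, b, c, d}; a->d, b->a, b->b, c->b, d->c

F1

This is the axiom for a generalized confluence (Geach) condition; its first-order frame correspondent is \forall x \forall y \forall z ((xRy \wedge xRz) \to \exists w (y R^2 w \wedge zRw)).
F1: holds.
F2: fails — vRv, vRx but no t with vR²t and xRt.
F3: fails — aRd, aRd but no w with dR²w and dRw.
Valid on: F1.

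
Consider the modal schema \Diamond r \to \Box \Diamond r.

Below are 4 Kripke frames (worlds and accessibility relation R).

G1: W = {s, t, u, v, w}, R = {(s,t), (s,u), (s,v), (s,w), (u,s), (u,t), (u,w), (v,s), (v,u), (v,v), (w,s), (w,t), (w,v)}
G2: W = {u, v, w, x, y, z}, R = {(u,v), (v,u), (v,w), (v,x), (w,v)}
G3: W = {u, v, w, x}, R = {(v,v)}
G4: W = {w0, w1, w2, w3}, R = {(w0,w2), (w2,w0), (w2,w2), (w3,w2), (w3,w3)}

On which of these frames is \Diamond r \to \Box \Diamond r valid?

G3

Frame correspondent (Sahlqvist): \forall x \forall y \forall z (Rxy \wedge Rxz \to Ryz) — i.e. the Euclidean property.
G1: fails — Rsv and Rsw but not Rvw.
G2: fails — Ruv and Ruv but not Rvv.
G3: holds.
G4: fails — Rw2w0 and Rw2w0 but not Rw0w0.
Valid on: G3.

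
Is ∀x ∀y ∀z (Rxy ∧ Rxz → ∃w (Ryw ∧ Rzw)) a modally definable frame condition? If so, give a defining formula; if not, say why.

Yes, by ◇□p → □◇p

This is a Sahlqvist condition; the .2 axiom ◇□p → □◇p defines it.
Suppose ◇□p→□◇p is valid. Take Rxy, Rxz and set V(p)={w : Ryw}. Then □p at y so ◇□p at x, so □◇p at x, so ◇p at z, giving w with Rzw and Ryw.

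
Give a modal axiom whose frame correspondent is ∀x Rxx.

□ψ → ψ

A defining formula is □ψ → ψ (the T axiom).
Suppose □ψ→ψ is valid. At any x set V(ψ)={w : Rxw}. Then □ψ holds at x, so ψ holds at x, i.e. Rxx.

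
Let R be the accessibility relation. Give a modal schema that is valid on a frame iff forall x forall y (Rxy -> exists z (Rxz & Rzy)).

□□ψ → □ψ

The condition is density. The C4 schema □□ψ → □ψ defines it.
Suppose □□ψ→□ψ is valid. Take Rxy and set V(ψ)={w : xR²w}. Then □□ψ at x, so □ψ at x, so ψ at y, i.e. ∃z(Rxz∧Rzy).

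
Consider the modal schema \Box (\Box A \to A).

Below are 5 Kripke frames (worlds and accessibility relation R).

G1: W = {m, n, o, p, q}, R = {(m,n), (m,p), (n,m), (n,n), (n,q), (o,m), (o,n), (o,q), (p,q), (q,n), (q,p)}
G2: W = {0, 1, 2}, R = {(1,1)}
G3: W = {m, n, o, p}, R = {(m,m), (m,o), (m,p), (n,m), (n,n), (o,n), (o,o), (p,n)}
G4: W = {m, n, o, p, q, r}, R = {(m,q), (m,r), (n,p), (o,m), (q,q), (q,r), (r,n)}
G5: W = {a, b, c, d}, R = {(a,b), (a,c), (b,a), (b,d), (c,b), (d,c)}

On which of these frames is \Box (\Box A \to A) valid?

This is the axiom for shift-reflexivity; its first-order frame correspondent is \forall x \forall y (Rxy \to Ryy).
G1: fails — Rom but not Rmm.
G2: satisfies the condition.
G3: fails — Rmp but not Rpp.
G4: fails — Rom but not Rmm.
G5: fails — Rdc but not Rcc.

G2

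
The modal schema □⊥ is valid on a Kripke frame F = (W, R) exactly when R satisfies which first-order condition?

Emptiness of R

□⊥ is valid iff no world has any successor (otherwise □⊥ fails at any world with one).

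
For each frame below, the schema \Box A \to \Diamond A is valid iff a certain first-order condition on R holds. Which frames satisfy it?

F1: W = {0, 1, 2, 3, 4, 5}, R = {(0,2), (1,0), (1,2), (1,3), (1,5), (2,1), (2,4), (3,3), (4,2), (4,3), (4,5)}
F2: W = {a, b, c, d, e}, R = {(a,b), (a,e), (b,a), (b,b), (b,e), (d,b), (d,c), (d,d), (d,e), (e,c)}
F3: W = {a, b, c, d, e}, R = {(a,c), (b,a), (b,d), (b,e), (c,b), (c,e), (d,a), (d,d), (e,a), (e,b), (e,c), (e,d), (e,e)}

The schema corresponds to seriality: \forall x \exists y Rxy.
F1: fails — world 5 has no successor.
F2: fails — world c has no successor.
F3: ✓.

F3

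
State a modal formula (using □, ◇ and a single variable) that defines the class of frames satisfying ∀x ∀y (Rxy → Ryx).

A defining formula is ψ → □◇ψ (the B axiom).
Suppose ψ→□◇ψ is valid. Take Rxy and set V(ψ)={x}. Then ψ at x, so □◇ψ at x, so ◇ψ at y, so some z with Ryz has ψ; z=x, i.e. Ryx.

ψ → □◇ψ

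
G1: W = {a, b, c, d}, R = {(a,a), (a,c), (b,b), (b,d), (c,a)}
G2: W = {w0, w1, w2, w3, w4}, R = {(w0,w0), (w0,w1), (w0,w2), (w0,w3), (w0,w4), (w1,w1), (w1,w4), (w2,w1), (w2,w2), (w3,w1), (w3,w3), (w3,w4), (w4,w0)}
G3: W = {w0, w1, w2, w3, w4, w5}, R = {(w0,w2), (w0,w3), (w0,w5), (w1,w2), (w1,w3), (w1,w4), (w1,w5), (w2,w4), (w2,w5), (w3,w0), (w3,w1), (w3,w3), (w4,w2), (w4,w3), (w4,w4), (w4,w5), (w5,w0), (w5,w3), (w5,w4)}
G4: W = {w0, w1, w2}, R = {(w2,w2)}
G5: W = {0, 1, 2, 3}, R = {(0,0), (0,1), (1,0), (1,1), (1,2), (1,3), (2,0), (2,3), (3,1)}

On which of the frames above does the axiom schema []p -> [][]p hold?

Frame correspondent (Sahlqvist): forall x forall y forall z (Rxy & Ryz -> Rxz) — i.e. transitivity.
G1: fails — Rca and Rac but not Rcc.
G2: fails — Rw4w0 and Rw0w4 but not Rw4w4.
G3: fails — Rw3w1 and Rw1w4 but not Rw3w4.
G4: ✓.
G5: fails — R31 and R10 but not R30.

G4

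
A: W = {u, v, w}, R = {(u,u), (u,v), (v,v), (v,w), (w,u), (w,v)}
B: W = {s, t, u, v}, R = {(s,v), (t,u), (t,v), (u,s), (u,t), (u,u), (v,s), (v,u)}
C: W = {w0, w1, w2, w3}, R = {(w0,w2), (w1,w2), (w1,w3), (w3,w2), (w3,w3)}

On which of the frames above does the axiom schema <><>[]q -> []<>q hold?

Frame correspondent (Sahlqvist): forall x forall y forall z ((x R^2 y & xRz) -> exists w (yRw & zRw)) — i.e. a generalized confluence (Geach) condition.
A: ✓.
B: fails — sR²s, sRv but no w with sRw and vRw.
C: fails — w1R²w2, w1Rw2 but no w with w2Rw and w2Rw.
Valid on: A.

A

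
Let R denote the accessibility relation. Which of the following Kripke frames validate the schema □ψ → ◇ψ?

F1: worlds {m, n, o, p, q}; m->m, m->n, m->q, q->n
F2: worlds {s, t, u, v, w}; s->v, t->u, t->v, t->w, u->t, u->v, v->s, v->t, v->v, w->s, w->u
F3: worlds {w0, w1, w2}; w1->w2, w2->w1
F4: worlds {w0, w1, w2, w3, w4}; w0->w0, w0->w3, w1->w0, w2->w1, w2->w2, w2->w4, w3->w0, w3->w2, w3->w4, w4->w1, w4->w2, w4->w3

F2, F4

Frame correspondent (Sahlqvist): ∀x ∃y Rxy — i.e. seriality.
F1: fails — world n has no successor.
F2: satisfies the condition.
F3: fails — world w0 has no successor.
F4: satisfies the condition.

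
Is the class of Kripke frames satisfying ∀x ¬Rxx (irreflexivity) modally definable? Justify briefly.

Not modally definable

Any modally definable frame class is closed under surjective bounded morphisms.
The 4-cycle (worlds a,b,c,d with a→b→c→d→a) is irreflexive, and the map sending every world to a single reflexive point • is a surjective bounded morphism (forth: every edge maps to (•,•); back: every world has a successor). So any modal formula valid on the 4-cycle is also valid on the reflexive point, which is not irreflexive.
Hence irreflexivity is not modally definable.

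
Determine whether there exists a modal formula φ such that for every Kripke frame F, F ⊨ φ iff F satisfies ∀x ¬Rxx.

No

If a class were modally definable it would be closed under surjective bounded morphisms (Goldblatt–Thomason).
The 5-cycle (worlds a,b,c,d,e with a→b→c→d→e→a) is irreflexive, and the map sending every world to a single reflexive point • is a surjective bounded morphism (forth: every edge maps to (•,•); back: every world has a successor). So any modal formula valid on the 5-cycle is also valid on the reflexive point, which is not irreflexive.
Hence irreflexivity is not modally definable.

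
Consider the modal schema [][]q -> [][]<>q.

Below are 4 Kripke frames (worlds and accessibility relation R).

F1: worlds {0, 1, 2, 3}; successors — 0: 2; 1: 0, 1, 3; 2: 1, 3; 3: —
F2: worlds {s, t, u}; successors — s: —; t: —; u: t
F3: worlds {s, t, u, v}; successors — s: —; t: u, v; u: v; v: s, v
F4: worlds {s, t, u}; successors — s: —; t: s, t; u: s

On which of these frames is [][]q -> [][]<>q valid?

This is the axiom for a generalized confluence (Geach) condition; its first-order frame correspondent is forall x forall z (x R^2 z -> exists w (x R^2 w & zRw)).
F1: fails — 0R²3 but no w with 0R²w and 3Rw.
F2: holds.
F3: fails — tR²s but no w with tR²w and sRw.
F4: fails — tR²s but no w with tR²w and sRw.

F2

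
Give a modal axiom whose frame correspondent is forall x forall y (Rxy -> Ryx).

This is symmetry; the standard corresponding axiom is B: p → □◇p.
Suppose p→□◇p is valid. Take Rxy and set V(p)={x}. Then p at x, so □◇p at x, so ◇p at y, so some z with Ryz has p; z=x, i.e. Ryx.

p → □◇p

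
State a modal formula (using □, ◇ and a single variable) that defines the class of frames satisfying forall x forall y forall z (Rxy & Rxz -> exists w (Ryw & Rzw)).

◇□s → □◇s

The condition is convergence. The .2 schema ◇□s → □◇s defines it.
Suppose ◇□s→□◇s is valid. Take Rxy, Rxz and set V(s)={w : Ryw}. Then □s at y so ◇□s at x, so □◇s at x, so ◇s at z, giving w with Rzw and Ryw.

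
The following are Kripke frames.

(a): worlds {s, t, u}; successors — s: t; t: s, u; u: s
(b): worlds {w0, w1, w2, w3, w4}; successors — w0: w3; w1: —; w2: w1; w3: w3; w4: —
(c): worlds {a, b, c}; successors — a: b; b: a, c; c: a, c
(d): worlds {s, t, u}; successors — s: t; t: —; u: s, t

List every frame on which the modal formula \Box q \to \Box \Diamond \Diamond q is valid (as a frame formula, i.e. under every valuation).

Frame correspondent (Sahlqvist): \forall x \forall z (xRz \to \exists w (xRw \wedge z R^2 w)) — i.e. a generalized confluence (Geach) condition.
(a): fails — tRu but no w with tRw and uR²w.
(b): fails — w2Rw1 but no w with w2Rw and w1R²w.
(c): holds.
(d): fails — sRt but no w with sRw and tR²w.

(c)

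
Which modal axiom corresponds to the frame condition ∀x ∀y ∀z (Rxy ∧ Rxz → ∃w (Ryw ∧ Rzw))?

◇□q → □◇q

This is convergence; the standard corresponding axiom is .2: ◇□q → □◇q.
Suppose ◇□q→□◇q is valid. Take Rxy, Rxz and set V(q)={w : Ryw}. Then □q at y so ◇□q at x, so □◇q at x, so ◇q at z, giving w with Rzw and Ryw.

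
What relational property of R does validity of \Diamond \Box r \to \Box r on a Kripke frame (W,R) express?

This is frame-equivalent to ◇r → □◇r (substitute ¬r for r and contrapose).
Suppose ◇r→□◇r is valid. Take Rxy, Rxz and set V(r)={y}. Then ◇r at x, so □◇r at x, so ◇r at z, so some w with Rzw has r; w=y, i.e. Rzy. By symmetry of the argument, Ryz.

the Euclidean property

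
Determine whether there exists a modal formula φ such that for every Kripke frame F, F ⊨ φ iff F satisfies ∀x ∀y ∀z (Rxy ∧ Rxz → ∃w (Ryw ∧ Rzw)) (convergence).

The condition is convergence. A defining modal formula is ◇□r → □◇r.
Suppose ◇□r→□◇r is valid. Take Rxy, Rxz and set V(r)={w : Ryw}. Then □r at y so ◇□r at x, so □◇r at x, so ◇r at z, giving w with Rzw and Ryw.

Definable; ◇□r → □◇r defines it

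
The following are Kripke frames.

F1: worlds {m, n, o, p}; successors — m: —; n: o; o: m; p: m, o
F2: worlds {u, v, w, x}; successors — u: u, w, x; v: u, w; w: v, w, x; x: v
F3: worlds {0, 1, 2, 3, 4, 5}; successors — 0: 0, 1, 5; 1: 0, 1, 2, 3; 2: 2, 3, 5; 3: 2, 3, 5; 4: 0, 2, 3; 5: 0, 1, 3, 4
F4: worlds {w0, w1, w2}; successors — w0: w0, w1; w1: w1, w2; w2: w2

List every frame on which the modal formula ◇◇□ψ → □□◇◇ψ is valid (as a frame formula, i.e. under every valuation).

This is the axiom for a generalized confluence (Geach) condition; its first-order frame correspondent is ∀x ∀y ∀z ((xR²y ∧ xR²z) → ∃w (yRw ∧ zR²w)).
F1: fails — nR²m, nR²m but no w with mRw and mR²w.
F2: fails — uR²x, uR²x but no t with xRt and xR²t.
F3: condition met.
F4: fails — w0R²w0, w0R²w2 but no w with w0Rw and w2R²w.
Valid on: F3.

F3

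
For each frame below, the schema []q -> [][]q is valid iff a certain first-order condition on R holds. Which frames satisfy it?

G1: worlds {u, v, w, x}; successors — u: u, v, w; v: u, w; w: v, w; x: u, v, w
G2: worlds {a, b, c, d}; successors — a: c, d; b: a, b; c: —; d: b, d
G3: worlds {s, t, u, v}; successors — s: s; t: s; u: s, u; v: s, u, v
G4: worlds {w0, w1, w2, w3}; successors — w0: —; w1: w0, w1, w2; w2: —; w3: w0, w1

G3

This is the axiom for transitivity; its first-order frame correspondent is forall x forall y forall z (Rxy & Ryz -> Rxz).
G1: fails — Rvw and Rwv but not Rvv.
G2: fails — Rba and Rac but not Rbc.
G3: holds.
G4: fails — Rw3w1 and Rw1w2 but not Rw3w2.
Valid on: G3.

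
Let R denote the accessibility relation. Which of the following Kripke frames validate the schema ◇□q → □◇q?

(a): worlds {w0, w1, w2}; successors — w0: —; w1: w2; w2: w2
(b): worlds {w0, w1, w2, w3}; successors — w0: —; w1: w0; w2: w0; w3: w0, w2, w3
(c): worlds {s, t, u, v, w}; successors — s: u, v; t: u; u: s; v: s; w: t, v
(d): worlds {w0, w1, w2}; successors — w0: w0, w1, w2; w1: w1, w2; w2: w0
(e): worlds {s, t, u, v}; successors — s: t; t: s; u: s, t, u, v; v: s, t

Frame correspondent (Sahlqvist): ∀x ∀y ∀z (Rxy ∧ Rxz → ∃w (Ryw ∧ Rzw)) — i.e. convergence.
(a): satisfies the condition.
(b): fails — Rw1w0 and Rw1w0 but w0 and w0 have no common successor.
(c): fails — Rwt and Rwv but t and v have no common successor.
(d): fails — Rw0w1 and Rw0w2 but w1 and w2 have no common successor.
(e): fails — Rut and Rus but t and s have no common successor.

(a)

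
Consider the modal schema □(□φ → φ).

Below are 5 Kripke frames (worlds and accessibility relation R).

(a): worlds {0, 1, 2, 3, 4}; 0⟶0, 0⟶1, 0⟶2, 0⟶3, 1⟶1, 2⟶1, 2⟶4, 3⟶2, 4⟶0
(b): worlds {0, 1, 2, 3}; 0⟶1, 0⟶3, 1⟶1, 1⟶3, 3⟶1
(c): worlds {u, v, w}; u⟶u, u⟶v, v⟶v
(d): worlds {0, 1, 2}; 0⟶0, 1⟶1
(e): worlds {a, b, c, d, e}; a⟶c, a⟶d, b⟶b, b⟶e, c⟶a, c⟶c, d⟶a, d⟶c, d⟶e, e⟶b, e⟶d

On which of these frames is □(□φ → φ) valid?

(c), (d)

Frame correspondent (Sahlqvist): ∀x ∀y (Rxy → Ryy) — i.e. shift-reflexivity.
(a): fails — R32 but not R22.
(b): fails — R03 but not R33.
(c): satisfies the condition.
(d): satisfies the condition.
(e): fails — Rde but not Ree.
Valid on: (c), (d).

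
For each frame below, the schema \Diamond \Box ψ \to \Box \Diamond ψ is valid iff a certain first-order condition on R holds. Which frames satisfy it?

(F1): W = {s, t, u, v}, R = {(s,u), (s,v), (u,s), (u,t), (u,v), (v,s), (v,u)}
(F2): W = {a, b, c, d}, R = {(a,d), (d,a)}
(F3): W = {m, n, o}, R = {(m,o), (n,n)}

The schema corresponds to convergence: \forall x \forall y \forall z (Rxy \wedge Rxz \to \exists w (Ryw \wedge Rzw)).
(F1): fails — Ruv and Rut but v and t have no common successor.
(F2): satisfies the condition.
(F3): fails — Rmo and Rmo but o and o have no common successor.
Valid on: (F2).

(F2)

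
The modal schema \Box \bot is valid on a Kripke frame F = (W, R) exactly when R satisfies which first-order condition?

□⊥ is valid iff no world has any successor (otherwise □⊥ fails at any world with one).

emptiness of R: \forall x \forall y \neg Rxy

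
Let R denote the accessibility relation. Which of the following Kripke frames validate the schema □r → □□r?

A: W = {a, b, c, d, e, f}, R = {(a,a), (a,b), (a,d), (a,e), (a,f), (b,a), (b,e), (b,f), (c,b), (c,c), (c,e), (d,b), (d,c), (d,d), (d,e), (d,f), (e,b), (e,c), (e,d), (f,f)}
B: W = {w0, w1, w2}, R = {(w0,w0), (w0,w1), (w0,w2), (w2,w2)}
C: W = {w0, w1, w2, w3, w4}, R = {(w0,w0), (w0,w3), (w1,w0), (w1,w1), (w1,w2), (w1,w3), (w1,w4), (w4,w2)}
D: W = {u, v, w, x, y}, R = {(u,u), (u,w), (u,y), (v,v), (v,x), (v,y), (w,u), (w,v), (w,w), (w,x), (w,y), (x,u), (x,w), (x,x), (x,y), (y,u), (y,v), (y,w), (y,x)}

B, C

This is the axiom for transitivity; its first-order frame correspondent is ∀x ∀y ∀z (Rxy ∧ Ryz → Rxz).
A: fails — Rae and Rec but not Rac.
B: ✓.
C: ✓.
D: fails — Ryx and Rxy but not Ryy.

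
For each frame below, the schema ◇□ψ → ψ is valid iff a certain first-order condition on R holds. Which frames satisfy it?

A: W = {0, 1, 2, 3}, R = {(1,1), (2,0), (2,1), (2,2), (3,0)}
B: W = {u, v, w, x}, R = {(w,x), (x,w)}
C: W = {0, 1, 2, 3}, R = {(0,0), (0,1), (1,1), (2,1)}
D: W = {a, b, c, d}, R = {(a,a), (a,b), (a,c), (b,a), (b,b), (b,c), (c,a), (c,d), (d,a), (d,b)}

B

This is the axiom for symmetry; its first-order frame correspondent is ∀x ∀y (Rxy → Ryx).
A: fails — R20 but not R02.
B: satisfies the condition.
C: fails — R01 but not R10.
D: fails — Rbc but not Rcb.
Valid on: B.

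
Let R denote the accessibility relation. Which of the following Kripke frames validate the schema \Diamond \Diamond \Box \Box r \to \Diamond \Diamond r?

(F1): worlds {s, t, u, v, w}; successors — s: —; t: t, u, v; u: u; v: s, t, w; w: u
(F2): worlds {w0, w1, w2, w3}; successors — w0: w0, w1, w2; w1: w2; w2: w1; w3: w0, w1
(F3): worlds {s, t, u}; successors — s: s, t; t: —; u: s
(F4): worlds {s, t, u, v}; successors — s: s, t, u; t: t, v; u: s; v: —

(F2)

The schema corresponds to a generalized confluence (Geach) condition: \forall x \forall y (x R^2 y \to \exists w (y R^2 w \wedge x R^2 w)).
(F1): fails — tR²s but no w* with sR²w* and tR²w*.
(F2): condition met.
(F3): fails — sR²t but no w with tR²w and sR²w.
(F4): fails — sR²v but no w with vR²w and sR²w.
Valid on: (F2).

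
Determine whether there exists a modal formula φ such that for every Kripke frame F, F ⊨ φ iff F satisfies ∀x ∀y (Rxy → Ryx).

Definable; q → □◇q defines it

This is a Sahlqvist condition; the B axiom q → □◇q defines it.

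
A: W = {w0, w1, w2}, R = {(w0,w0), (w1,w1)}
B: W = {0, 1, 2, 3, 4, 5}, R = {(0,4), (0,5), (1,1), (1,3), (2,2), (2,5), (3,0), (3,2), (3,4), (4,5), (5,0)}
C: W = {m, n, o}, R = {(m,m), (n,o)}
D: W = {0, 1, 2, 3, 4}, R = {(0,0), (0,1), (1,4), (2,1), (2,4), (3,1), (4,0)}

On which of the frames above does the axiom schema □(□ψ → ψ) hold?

Frame correspondent (Sahlqvist): ∀x ∀y (Rxy → Ryy) — i.e. shift-reflexivity.
A: ✓.
B: fails — R34 but not R44.
C: fails — Rno but not Roo.
D: fails — R31 but not R11.
Valid on: A.

A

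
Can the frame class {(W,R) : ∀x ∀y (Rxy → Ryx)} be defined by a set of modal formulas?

The condition is symmetry. A defining modal formula is p → □◇p.
Suppose p→□◇p is valid. Take Rxy and set V(p)={x}. Then p at x, so □◇p at x, so ◇p at y, so some z with Ryz has p; z=x, i.e. Ryx.

Yes — defined by p → □◇p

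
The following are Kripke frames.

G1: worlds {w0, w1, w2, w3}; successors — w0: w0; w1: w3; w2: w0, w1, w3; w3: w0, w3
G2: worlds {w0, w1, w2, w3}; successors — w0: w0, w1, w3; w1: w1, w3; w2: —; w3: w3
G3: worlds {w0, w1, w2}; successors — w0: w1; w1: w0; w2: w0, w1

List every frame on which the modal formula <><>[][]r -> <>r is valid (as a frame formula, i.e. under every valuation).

This is the axiom for a generalized confluence (Geach) condition; its first-order frame correspondent is forall x forall y (x R^2 y -> exists w (y R^2 w & xRw)).
G1: fails — w1R²w0 but no w with w0R²w and w1Rw.
G2: condition met.
G3: fails — w0R²w0 but no w with w0R²w and w0Rw.
Valid on: G2.

G2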